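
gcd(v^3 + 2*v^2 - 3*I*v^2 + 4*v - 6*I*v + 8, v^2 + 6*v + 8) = v + 2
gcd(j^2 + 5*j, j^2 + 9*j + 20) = j + 5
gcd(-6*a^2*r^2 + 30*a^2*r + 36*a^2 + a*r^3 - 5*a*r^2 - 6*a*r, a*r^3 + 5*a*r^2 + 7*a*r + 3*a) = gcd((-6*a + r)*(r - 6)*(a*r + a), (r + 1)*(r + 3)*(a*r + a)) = a*r + a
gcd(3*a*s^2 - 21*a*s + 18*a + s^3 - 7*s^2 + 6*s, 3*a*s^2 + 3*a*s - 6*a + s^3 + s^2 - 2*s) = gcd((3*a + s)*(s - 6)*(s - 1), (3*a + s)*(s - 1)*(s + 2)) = 3*a*s - 3*a + s^2 - s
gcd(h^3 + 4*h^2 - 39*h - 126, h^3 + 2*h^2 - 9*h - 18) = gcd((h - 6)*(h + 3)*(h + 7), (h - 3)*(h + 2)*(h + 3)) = h + 3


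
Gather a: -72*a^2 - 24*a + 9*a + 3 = -72*a^2 - 15*a + 3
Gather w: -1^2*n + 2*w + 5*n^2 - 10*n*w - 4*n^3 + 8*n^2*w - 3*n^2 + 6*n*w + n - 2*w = -4*n^3 + 2*n^2 + w*(8*n^2 - 4*n)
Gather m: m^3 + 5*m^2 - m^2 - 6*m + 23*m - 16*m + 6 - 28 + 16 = m^3 + 4*m^2 + m - 6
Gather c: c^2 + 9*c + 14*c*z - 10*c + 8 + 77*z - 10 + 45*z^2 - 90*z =c^2 + c*(14*z - 1) + 45*z^2 - 13*z - 2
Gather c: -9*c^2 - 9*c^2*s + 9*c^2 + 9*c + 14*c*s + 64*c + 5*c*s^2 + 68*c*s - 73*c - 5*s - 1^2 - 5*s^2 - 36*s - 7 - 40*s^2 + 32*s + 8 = -9*c^2*s + c*(5*s^2 + 82*s) - 45*s^2 - 9*s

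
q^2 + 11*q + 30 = (q + 5)*(q + 6)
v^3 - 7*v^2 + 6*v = v*(v - 6)*(v - 1)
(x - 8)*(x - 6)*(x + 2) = x^3 - 12*x^2 + 20*x + 96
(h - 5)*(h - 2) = h^2 - 7*h + 10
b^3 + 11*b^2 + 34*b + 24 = (b + 1)*(b + 4)*(b + 6)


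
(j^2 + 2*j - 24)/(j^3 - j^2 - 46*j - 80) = (-j^2 - 2*j + 24)/(-j^3 + j^2 + 46*j + 80)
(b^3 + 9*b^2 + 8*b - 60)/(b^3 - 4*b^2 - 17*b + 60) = (b^3 + 9*b^2 + 8*b - 60)/(b^3 - 4*b^2 - 17*b + 60)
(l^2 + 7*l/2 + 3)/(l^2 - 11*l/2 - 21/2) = (l + 2)/(l - 7)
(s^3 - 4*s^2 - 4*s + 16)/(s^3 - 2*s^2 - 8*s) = (s - 2)/s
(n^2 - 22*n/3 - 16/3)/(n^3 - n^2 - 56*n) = (n + 2/3)/(n*(n + 7))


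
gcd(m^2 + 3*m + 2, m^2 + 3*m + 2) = m^2 + 3*m + 2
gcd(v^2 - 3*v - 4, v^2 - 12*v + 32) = v - 4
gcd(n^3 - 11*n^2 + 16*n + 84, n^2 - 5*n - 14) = n^2 - 5*n - 14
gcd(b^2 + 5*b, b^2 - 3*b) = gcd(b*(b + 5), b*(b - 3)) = b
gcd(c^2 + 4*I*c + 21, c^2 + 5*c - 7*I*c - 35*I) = 1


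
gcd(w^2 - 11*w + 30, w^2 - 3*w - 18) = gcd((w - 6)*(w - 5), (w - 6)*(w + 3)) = w - 6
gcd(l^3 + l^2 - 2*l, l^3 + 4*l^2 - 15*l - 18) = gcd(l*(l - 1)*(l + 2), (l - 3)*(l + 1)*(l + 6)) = 1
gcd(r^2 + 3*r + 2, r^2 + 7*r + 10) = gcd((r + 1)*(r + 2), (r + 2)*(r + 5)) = r + 2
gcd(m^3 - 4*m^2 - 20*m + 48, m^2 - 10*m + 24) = m - 6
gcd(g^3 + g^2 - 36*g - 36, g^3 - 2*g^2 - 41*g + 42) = g + 6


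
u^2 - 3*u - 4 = (u - 4)*(u + 1)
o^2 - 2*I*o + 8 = (o - 4*I)*(o + 2*I)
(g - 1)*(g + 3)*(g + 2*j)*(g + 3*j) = g^4 + 5*g^3*j + 2*g^3 + 6*g^2*j^2 + 10*g^2*j - 3*g^2 + 12*g*j^2 - 15*g*j - 18*j^2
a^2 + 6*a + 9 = (a + 3)^2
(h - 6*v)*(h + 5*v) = h^2 - h*v - 30*v^2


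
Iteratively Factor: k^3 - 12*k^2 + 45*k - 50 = (k - 5)*(k^2 - 7*k + 10) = (k - 5)^2*(k - 2)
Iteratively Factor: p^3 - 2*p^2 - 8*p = (p - 4)*(p^2 + 2*p) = p*(p - 4)*(p + 2)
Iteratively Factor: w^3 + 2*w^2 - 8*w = (w - 2)*(w^2 + 4*w) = w*(w - 2)*(w + 4)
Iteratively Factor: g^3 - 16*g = (g)*(g^2 - 16) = g*(g - 4)*(g + 4)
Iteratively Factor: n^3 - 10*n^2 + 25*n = (n - 5)*(n^2 - 5*n) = (n - 5)^2*(n)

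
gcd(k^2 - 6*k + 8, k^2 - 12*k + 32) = k - 4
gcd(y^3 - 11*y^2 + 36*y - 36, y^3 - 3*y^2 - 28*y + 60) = y^2 - 8*y + 12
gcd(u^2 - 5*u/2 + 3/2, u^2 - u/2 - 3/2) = u - 3/2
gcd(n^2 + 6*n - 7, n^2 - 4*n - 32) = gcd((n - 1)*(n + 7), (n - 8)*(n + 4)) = 1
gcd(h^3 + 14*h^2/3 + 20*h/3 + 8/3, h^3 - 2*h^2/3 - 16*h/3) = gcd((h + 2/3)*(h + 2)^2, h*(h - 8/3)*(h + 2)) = h + 2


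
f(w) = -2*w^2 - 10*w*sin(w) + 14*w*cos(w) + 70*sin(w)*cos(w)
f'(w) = -14*w*sin(w) - 10*w*cos(w) - 4*w - 70*sin(w)^2 - 10*sin(w) + 70*cos(w)^2 + 14*cos(w)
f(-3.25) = 20.10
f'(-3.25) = 38.98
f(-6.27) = -164.65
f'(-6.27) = 172.77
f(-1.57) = -20.70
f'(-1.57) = -75.68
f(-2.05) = 15.28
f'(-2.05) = -64.54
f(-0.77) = -49.27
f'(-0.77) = 20.27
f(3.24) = -56.11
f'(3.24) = 79.44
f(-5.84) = -89.91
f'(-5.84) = 163.79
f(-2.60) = 35.19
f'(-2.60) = -4.69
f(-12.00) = -333.68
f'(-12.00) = 275.55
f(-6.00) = -117.11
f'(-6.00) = 174.80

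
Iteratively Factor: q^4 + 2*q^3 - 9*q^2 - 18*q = (q - 3)*(q^3 + 5*q^2 + 6*q) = q*(q - 3)*(q^2 + 5*q + 6) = q*(q - 3)*(q + 3)*(q + 2)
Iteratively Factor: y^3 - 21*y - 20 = (y + 4)*(y^2 - 4*y - 5) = (y + 1)*(y + 4)*(y - 5)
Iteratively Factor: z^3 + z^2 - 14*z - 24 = (z + 2)*(z^2 - z - 12) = (z + 2)*(z + 3)*(z - 4)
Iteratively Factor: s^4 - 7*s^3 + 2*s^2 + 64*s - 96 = (s - 4)*(s^3 - 3*s^2 - 10*s + 24) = (s - 4)^2*(s^2 + s - 6) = (s - 4)^2*(s + 3)*(s - 2)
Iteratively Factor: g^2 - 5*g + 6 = (g - 3)*(g - 2)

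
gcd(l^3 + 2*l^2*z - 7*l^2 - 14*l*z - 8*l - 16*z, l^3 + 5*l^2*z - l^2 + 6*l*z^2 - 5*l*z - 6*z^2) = l + 2*z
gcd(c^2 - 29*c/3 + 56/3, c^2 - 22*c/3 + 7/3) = c - 7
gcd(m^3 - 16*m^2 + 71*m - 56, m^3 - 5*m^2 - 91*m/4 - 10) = m - 8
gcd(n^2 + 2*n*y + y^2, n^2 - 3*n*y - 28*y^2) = 1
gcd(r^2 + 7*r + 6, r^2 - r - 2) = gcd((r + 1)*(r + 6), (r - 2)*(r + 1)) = r + 1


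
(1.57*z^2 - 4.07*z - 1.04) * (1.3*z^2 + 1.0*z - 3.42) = 2.041*z^4 - 3.721*z^3 - 10.7914*z^2 + 12.8794*z + 3.5568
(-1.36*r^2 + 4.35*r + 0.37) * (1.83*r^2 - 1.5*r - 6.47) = -2.4888*r^4 + 10.0005*r^3 + 2.9513*r^2 - 28.6995*r - 2.3939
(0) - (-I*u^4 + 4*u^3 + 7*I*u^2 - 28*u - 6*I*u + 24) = I*u^4 - 4*u^3 - 7*I*u^2 + 28*u + 6*I*u - 24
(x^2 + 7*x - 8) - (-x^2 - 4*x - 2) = 2*x^2 + 11*x - 6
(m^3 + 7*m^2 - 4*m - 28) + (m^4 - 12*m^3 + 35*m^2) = m^4 - 11*m^3 + 42*m^2 - 4*m - 28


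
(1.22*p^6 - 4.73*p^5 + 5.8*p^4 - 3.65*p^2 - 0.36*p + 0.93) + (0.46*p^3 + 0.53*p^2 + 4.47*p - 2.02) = 1.22*p^6 - 4.73*p^5 + 5.8*p^4 + 0.46*p^3 - 3.12*p^2 + 4.11*p - 1.09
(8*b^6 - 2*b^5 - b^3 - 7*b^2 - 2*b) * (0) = 0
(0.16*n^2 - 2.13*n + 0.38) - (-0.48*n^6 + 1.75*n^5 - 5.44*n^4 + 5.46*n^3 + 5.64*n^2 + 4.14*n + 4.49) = 0.48*n^6 - 1.75*n^5 + 5.44*n^4 - 5.46*n^3 - 5.48*n^2 - 6.27*n - 4.11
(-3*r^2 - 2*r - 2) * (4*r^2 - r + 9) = -12*r^4 - 5*r^3 - 33*r^2 - 16*r - 18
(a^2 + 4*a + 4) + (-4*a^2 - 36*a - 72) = -3*a^2 - 32*a - 68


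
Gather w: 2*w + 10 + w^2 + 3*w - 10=w^2 + 5*w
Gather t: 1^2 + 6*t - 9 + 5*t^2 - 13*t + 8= 5*t^2 - 7*t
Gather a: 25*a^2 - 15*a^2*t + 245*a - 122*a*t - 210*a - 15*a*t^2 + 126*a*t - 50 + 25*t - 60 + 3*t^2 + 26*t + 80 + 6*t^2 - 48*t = a^2*(25 - 15*t) + a*(-15*t^2 + 4*t + 35) + 9*t^2 + 3*t - 30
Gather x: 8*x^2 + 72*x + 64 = 8*x^2 + 72*x + 64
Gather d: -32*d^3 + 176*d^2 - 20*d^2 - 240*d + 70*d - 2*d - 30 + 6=-32*d^3 + 156*d^2 - 172*d - 24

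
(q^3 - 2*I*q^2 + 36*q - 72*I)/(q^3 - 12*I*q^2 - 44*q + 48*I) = (q + 6*I)/(q - 4*I)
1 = 1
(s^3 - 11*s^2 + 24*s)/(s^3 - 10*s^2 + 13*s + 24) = s/(s + 1)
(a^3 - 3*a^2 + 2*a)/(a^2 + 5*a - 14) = a*(a - 1)/(a + 7)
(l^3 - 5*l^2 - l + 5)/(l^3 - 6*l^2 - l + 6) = (l - 5)/(l - 6)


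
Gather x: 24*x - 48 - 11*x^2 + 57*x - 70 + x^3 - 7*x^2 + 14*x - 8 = x^3 - 18*x^2 + 95*x - 126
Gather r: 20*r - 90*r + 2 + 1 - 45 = -70*r - 42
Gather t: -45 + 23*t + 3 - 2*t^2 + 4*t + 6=-2*t^2 + 27*t - 36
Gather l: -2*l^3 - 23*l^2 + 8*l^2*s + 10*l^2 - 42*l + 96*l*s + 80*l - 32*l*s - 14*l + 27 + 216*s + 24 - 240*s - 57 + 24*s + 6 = -2*l^3 + l^2*(8*s - 13) + l*(64*s + 24)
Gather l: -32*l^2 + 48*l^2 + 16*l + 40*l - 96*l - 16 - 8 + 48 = 16*l^2 - 40*l + 24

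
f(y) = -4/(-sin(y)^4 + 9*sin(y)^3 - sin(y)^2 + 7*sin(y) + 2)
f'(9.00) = -1.35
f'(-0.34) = 65.07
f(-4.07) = -0.36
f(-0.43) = 2.25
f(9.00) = -0.75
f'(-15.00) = -2.00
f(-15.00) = 0.71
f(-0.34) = 5.05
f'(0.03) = 5.70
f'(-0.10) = 18.09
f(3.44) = 10.51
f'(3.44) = -264.55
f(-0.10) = -3.12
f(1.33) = -0.26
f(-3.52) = -0.82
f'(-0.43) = 14.80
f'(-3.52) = -1.52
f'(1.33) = 0.11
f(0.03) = -1.81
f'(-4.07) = -0.40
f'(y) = -4*(4*sin(y)^3*cos(y) - 27*sin(y)^2*cos(y) + 2*sin(y)*cos(y) - 7*cos(y))/(-sin(y)^4 + 9*sin(y)^3 - sin(y)^2 + 7*sin(y) + 2)^2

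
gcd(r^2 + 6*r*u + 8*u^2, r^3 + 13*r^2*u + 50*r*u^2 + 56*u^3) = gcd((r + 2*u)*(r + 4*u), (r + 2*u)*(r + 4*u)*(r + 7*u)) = r^2 + 6*r*u + 8*u^2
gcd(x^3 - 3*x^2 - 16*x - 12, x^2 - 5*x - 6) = x^2 - 5*x - 6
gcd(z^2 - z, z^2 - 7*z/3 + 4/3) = z - 1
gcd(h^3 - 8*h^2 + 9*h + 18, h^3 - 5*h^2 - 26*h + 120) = h - 6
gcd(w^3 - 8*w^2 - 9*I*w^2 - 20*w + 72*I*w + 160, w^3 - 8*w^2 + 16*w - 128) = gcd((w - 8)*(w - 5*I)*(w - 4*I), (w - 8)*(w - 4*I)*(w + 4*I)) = w^2 + w*(-8 - 4*I) + 32*I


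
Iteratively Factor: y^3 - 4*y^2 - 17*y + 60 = (y - 5)*(y^2 + y - 12) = (y - 5)*(y + 4)*(y - 3)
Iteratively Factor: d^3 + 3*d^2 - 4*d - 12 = (d + 2)*(d^2 + d - 6) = (d + 2)*(d + 3)*(d - 2)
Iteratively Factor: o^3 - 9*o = (o)*(o^2 - 9) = o*(o - 3)*(o + 3)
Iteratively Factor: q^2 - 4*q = (q)*(q - 4)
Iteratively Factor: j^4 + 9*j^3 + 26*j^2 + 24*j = (j)*(j^3 + 9*j^2 + 26*j + 24) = j*(j + 4)*(j^2 + 5*j + 6) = j*(j + 3)*(j + 4)*(j + 2)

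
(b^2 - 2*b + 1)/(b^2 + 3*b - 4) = (b - 1)/(b + 4)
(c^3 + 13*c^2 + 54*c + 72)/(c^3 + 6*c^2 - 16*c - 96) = (c + 3)/(c - 4)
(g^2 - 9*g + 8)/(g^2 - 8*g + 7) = (g - 8)/(g - 7)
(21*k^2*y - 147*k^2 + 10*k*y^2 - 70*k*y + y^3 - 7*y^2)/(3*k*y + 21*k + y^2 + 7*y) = (7*k*y - 49*k + y^2 - 7*y)/(y + 7)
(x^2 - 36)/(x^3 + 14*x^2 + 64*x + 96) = (x - 6)/(x^2 + 8*x + 16)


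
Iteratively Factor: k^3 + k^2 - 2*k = (k)*(k^2 + k - 2) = k*(k - 1)*(k + 2)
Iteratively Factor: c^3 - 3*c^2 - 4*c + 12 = (c + 2)*(c^2 - 5*c + 6) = (c - 3)*(c + 2)*(c - 2)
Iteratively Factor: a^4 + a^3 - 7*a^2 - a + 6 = (a - 1)*(a^3 + 2*a^2 - 5*a - 6) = (a - 1)*(a + 1)*(a^2 + a - 6) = (a - 2)*(a - 1)*(a + 1)*(a + 3)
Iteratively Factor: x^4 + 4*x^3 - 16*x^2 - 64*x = (x)*(x^3 + 4*x^2 - 16*x - 64) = x*(x - 4)*(x^2 + 8*x + 16) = x*(x - 4)*(x + 4)*(x + 4)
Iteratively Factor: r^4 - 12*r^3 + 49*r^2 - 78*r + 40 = (r - 1)*(r^3 - 11*r^2 + 38*r - 40) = (r - 5)*(r - 1)*(r^2 - 6*r + 8) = (r - 5)*(r - 2)*(r - 1)*(r - 4)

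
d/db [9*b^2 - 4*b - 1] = 18*b - 4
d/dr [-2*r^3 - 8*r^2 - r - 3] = -6*r^2 - 16*r - 1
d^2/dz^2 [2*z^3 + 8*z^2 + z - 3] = 12*z + 16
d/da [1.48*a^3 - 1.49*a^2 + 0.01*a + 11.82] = 4.44*a^2 - 2.98*a + 0.01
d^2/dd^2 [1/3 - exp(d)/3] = -exp(d)/3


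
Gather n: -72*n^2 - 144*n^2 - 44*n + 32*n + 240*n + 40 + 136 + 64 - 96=-216*n^2 + 228*n + 144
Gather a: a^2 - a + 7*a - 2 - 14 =a^2 + 6*a - 16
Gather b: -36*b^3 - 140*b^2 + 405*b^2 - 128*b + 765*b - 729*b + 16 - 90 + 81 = -36*b^3 + 265*b^2 - 92*b + 7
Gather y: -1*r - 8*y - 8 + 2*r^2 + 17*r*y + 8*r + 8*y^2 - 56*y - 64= 2*r^2 + 7*r + 8*y^2 + y*(17*r - 64) - 72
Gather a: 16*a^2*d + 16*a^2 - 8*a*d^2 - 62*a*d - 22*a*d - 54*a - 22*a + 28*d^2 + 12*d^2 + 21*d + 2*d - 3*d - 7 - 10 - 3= a^2*(16*d + 16) + a*(-8*d^2 - 84*d - 76) + 40*d^2 + 20*d - 20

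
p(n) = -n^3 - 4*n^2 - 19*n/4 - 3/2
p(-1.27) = 0.13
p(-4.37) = 26.32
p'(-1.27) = 0.57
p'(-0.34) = -2.38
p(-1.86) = -0.07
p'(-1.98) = -0.67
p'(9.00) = -319.75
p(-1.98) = -0.01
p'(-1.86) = -0.25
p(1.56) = -22.44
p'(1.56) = -24.53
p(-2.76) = 2.16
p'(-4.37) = -27.08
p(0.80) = -8.37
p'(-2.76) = -5.52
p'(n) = -3*n^2 - 8*n - 19/4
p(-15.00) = 2544.75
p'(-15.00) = -559.75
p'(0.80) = -13.07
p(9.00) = -1097.25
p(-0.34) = -0.31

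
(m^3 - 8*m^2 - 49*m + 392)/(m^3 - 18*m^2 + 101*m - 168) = (m + 7)/(m - 3)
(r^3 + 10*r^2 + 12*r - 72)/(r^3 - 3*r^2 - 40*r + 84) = (r + 6)/(r - 7)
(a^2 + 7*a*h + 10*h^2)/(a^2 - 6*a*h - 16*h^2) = (a + 5*h)/(a - 8*h)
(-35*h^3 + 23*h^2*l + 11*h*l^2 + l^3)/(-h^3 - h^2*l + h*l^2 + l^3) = (35*h^2 + 12*h*l + l^2)/(h^2 + 2*h*l + l^2)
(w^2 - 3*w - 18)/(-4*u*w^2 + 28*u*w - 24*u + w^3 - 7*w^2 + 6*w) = (-w - 3)/(4*u*w - 4*u - w^2 + w)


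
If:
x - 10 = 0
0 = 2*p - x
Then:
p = 5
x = 10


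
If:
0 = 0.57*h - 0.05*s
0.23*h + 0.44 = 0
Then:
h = -1.91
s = -21.81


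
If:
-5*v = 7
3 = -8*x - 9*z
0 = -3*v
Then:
No Solution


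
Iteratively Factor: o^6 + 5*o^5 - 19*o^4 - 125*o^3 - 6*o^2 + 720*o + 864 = (o + 2)*(o^5 + 3*o^4 - 25*o^3 - 75*o^2 + 144*o + 432) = (o + 2)*(o + 3)*(o^4 - 25*o^2 + 144) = (o - 3)*(o + 2)*(o + 3)*(o^3 + 3*o^2 - 16*o - 48) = (o - 3)*(o + 2)*(o + 3)^2*(o^2 - 16) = (o - 3)*(o + 2)*(o + 3)^2*(o + 4)*(o - 4)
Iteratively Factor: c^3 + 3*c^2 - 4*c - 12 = (c + 2)*(c^2 + c - 6) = (c - 2)*(c + 2)*(c + 3)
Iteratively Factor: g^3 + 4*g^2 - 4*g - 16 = (g + 4)*(g^2 - 4) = (g + 2)*(g + 4)*(g - 2)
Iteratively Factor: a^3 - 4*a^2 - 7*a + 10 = (a - 1)*(a^2 - 3*a - 10) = (a - 1)*(a + 2)*(a - 5)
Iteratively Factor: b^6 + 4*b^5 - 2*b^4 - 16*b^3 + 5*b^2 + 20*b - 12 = (b - 1)*(b^5 + 5*b^4 + 3*b^3 - 13*b^2 - 8*b + 12) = (b - 1)*(b + 2)*(b^4 + 3*b^3 - 3*b^2 - 7*b + 6) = (b - 1)^2*(b + 2)*(b^3 + 4*b^2 + b - 6) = (b - 1)^2*(b + 2)*(b + 3)*(b^2 + b - 2) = (b - 1)^3*(b + 2)*(b + 3)*(b + 2)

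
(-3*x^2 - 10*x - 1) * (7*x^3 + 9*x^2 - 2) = -21*x^5 - 97*x^4 - 97*x^3 - 3*x^2 + 20*x + 2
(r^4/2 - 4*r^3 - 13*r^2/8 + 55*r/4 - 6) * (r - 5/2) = r^5/2 - 21*r^4/4 + 67*r^3/8 + 285*r^2/16 - 323*r/8 + 15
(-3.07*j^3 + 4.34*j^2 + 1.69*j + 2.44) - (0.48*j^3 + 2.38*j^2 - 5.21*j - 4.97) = -3.55*j^3 + 1.96*j^2 + 6.9*j + 7.41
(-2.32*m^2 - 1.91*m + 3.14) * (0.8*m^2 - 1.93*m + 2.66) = -1.856*m^4 + 2.9496*m^3 + 0.0271000000000003*m^2 - 11.1408*m + 8.3524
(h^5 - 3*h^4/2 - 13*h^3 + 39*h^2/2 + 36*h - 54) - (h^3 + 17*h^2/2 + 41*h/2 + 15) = h^5 - 3*h^4/2 - 14*h^3 + 11*h^2 + 31*h/2 - 69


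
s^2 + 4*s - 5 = (s - 1)*(s + 5)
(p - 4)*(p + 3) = p^2 - p - 12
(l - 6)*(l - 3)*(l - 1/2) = l^3 - 19*l^2/2 + 45*l/2 - 9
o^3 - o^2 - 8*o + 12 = (o - 2)^2*(o + 3)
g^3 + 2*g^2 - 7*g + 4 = (g - 1)^2*(g + 4)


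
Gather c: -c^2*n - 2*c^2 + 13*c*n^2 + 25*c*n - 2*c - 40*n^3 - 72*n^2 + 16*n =c^2*(-n - 2) + c*(13*n^2 + 25*n - 2) - 40*n^3 - 72*n^2 + 16*n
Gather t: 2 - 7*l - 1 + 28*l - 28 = 21*l - 27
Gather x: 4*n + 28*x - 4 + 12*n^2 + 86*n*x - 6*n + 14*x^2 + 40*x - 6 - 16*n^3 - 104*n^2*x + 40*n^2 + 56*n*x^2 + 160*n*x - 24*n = -16*n^3 + 52*n^2 - 26*n + x^2*(56*n + 14) + x*(-104*n^2 + 246*n + 68) - 10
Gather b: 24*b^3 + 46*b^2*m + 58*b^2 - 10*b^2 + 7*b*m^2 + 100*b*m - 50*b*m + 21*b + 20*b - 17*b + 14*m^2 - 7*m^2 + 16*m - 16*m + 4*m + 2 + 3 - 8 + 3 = 24*b^3 + b^2*(46*m + 48) + b*(7*m^2 + 50*m + 24) + 7*m^2 + 4*m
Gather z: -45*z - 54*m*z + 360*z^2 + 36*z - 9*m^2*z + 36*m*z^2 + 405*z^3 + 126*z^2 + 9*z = 405*z^3 + z^2*(36*m + 486) + z*(-9*m^2 - 54*m)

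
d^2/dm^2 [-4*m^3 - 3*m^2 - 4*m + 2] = -24*m - 6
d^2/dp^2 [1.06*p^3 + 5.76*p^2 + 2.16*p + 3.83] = 6.36*p + 11.52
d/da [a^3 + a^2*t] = a*(3*a + 2*t)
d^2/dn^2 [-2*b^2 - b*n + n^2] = 2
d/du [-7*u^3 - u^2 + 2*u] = -21*u^2 - 2*u + 2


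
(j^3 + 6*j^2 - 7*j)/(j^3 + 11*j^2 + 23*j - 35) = j/(j + 5)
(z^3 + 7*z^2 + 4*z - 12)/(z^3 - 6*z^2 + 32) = (z^2 + 5*z - 6)/(z^2 - 8*z + 16)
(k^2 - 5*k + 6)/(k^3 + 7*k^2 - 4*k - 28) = (k - 3)/(k^2 + 9*k + 14)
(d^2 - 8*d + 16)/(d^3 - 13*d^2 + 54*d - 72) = (d - 4)/(d^2 - 9*d + 18)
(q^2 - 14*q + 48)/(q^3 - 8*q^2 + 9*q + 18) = (q - 8)/(q^2 - 2*q - 3)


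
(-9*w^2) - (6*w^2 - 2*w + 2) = -15*w^2 + 2*w - 2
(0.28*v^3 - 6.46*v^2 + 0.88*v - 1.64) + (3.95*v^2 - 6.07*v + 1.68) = 0.28*v^3 - 2.51*v^2 - 5.19*v + 0.04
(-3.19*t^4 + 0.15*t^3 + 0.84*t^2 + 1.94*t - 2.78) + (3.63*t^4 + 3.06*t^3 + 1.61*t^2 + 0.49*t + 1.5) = 0.44*t^4 + 3.21*t^3 + 2.45*t^2 + 2.43*t - 1.28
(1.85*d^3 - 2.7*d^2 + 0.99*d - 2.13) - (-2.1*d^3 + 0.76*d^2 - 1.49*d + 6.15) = 3.95*d^3 - 3.46*d^2 + 2.48*d - 8.28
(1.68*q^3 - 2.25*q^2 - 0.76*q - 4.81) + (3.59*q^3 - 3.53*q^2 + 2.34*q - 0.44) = 5.27*q^3 - 5.78*q^2 + 1.58*q - 5.25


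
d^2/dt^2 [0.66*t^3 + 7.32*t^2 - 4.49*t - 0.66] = 3.96*t + 14.64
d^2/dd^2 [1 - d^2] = -2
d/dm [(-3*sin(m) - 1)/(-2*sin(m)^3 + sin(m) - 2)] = (-12*sin(m)^3 - 6*sin(m)^2 + 7)*cos(m)/(2*sin(m)^3 - sin(m) + 2)^2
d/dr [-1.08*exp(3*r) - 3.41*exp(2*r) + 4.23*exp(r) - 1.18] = (-3.24*exp(2*r) - 6.82*exp(r) + 4.23)*exp(r)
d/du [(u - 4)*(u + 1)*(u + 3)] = 3*u^2 - 13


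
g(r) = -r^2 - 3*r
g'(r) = -2*r - 3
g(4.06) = -28.66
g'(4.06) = -11.12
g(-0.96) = 1.96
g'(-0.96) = -1.08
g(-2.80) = 0.56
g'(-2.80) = 2.60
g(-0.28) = 0.76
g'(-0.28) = -2.44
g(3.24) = -20.22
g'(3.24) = -9.48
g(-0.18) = 0.51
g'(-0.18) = -2.64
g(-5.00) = -10.00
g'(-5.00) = 7.00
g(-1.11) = 2.10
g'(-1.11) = -0.78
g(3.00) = -18.00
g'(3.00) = -9.00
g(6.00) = -54.00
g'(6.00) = -15.00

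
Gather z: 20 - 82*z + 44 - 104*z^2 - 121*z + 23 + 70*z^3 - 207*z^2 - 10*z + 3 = 70*z^3 - 311*z^2 - 213*z + 90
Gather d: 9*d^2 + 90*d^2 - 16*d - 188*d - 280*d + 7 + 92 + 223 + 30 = 99*d^2 - 484*d + 352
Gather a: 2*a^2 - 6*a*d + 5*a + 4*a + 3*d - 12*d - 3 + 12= 2*a^2 + a*(9 - 6*d) - 9*d + 9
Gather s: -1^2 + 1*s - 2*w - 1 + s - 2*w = 2*s - 4*w - 2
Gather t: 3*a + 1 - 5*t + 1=3*a - 5*t + 2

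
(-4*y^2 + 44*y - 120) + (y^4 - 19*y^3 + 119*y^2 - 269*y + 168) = y^4 - 19*y^3 + 115*y^2 - 225*y + 48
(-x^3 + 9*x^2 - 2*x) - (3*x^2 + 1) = -x^3 + 6*x^2 - 2*x - 1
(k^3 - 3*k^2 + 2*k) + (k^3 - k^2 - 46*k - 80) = 2*k^3 - 4*k^2 - 44*k - 80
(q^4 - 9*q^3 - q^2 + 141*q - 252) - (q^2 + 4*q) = q^4 - 9*q^3 - 2*q^2 + 137*q - 252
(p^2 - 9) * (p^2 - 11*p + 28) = p^4 - 11*p^3 + 19*p^2 + 99*p - 252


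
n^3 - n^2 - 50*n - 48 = (n - 8)*(n + 1)*(n + 6)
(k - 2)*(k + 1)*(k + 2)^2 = k^4 + 3*k^3 - 2*k^2 - 12*k - 8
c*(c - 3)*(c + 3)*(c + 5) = c^4 + 5*c^3 - 9*c^2 - 45*c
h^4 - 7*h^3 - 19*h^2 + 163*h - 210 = (h - 7)*(h - 3)*(h - 2)*(h + 5)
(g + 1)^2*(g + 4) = g^3 + 6*g^2 + 9*g + 4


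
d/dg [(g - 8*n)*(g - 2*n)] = 2*g - 10*n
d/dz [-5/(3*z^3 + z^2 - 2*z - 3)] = 5*(9*z^2 + 2*z - 2)/(3*z^3 + z^2 - 2*z - 3)^2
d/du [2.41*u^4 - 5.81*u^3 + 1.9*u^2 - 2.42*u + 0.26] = 9.64*u^3 - 17.43*u^2 + 3.8*u - 2.42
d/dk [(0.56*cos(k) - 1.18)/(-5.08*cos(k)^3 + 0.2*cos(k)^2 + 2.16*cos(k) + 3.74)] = (-5.6896*cos(k)^3 + 18.0952*cos(k)^2 - 0.472*cos(k) - 4.6432)*sin(k)/(25.8064*cos(k)^6 - 2.032*cos(k)^5 - 21.9056*cos(k)^4 - 37.1344*cos(k)^3 + 6.1616*cos(k)^2 + 16.1568*cos(k) + 13.9876)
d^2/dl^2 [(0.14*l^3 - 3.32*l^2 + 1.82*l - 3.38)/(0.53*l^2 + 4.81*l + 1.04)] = (8.88178419700125e-16*l^4 + 24.2736*l^3 + 9.48526800000002*l^2 - 56.810364*l - 178.064484)/(0.148877*l^6 + 4.053387*l^5 + 37.662807*l^4 + 127.192273*l^3 + 73.904376*l^2 + 15.607488*l + 1.124864)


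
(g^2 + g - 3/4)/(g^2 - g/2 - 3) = (g - 1/2)/(g - 2)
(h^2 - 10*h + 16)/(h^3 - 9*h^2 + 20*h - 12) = (h - 8)/(h^2 - 7*h + 6)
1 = 1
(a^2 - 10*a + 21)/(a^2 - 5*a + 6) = (a - 7)/(a - 2)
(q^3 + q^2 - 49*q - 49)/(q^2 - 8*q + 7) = (q^2 + 8*q + 7)/(q - 1)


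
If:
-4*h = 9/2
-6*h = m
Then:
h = -9/8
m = 27/4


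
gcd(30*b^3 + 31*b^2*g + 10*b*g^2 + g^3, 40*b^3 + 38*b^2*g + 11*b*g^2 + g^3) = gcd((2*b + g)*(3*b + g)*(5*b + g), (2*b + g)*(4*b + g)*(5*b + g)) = 10*b^2 + 7*b*g + g^2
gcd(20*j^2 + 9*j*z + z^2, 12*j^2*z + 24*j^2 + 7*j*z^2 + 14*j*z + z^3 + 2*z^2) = 4*j + z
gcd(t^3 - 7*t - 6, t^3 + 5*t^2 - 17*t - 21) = t^2 - 2*t - 3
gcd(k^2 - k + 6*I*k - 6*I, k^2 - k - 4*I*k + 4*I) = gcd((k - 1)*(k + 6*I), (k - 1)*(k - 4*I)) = k - 1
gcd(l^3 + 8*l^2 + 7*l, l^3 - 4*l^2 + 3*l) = l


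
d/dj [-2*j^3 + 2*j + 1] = 2 - 6*j^2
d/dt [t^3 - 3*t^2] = 3*t*(t - 2)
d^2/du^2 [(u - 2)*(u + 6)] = 2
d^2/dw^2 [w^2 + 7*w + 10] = 2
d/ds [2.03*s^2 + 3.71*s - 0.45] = 4.06*s + 3.71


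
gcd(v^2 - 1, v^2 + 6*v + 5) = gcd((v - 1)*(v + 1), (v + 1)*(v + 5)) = v + 1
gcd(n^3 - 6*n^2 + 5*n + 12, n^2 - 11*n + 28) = n - 4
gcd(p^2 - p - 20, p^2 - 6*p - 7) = 1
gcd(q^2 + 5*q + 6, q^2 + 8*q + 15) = q + 3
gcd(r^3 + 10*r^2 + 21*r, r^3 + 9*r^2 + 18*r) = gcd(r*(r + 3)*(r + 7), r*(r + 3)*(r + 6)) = r^2 + 3*r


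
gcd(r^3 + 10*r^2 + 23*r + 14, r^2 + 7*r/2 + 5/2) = r + 1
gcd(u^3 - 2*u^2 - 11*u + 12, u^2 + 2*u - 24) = u - 4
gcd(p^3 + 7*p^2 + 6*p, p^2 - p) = p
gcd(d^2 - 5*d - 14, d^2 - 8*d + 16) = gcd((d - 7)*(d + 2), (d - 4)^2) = 1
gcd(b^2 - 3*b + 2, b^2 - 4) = b - 2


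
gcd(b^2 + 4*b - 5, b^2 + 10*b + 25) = b + 5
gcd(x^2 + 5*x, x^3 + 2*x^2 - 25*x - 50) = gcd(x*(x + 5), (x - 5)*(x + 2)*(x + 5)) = x + 5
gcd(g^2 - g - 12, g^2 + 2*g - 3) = g + 3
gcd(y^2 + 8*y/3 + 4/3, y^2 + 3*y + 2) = y + 2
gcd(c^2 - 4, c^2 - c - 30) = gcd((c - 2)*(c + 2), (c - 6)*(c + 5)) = 1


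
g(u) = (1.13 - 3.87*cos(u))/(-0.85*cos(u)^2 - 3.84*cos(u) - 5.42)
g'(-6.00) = -0.07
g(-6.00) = 0.26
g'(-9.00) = 1.24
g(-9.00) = -1.77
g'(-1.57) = 0.86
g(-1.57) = -0.21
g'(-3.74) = -1.51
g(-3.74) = -1.53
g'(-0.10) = 0.02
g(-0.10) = 0.27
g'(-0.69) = 0.20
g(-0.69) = 0.21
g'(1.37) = -0.65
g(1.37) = -0.06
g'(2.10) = -1.48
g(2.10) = -0.83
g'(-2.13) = 1.51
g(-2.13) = -0.88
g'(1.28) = -0.56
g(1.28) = -0.00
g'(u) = (1.13 - 3.87*cos(u))*(-1.7*sin(u)*cos(u) - 3.84*sin(u))/(-0.85*cos(u)^2 - 3.84*cos(u) - 5.42)^2 + 3.87*sin(u)/(-0.85*cos(u)^2 - 3.84*cos(u) - 5.42) = (3.2895*cos(u)^2 - 1.921*cos(u) - 25.3146)*sin(u)/(0.7225*cos(u)^4 + 6.528*cos(u)^3 + 23.9596*cos(u)^2 + 41.6256*cos(u) + 29.3764)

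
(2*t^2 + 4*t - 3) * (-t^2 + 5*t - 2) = -2*t^4 + 6*t^3 + 19*t^2 - 23*t + 6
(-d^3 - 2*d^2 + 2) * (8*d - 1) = -8*d^4 - 15*d^3 + 2*d^2 + 16*d - 2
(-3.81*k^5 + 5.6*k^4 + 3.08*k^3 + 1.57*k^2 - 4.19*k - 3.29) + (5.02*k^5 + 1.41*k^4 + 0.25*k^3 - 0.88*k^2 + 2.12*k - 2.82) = 1.21*k^5 + 7.01*k^4 + 3.33*k^3 + 0.69*k^2 - 2.07*k - 6.11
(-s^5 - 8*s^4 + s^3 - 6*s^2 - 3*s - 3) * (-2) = 2*s^5 + 16*s^4 - 2*s^3 + 12*s^2 + 6*s + 6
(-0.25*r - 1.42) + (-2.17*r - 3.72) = -2.42*r - 5.14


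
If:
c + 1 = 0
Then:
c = -1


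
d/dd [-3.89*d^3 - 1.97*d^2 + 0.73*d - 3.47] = -11.67*d^2 - 3.94*d + 0.73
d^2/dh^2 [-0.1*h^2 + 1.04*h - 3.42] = -0.200000000000000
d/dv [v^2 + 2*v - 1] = 2*v + 2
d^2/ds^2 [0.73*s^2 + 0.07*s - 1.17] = 1.46000000000000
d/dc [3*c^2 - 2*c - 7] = 6*c - 2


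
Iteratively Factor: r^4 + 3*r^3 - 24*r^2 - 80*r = (r + 4)*(r^3 - r^2 - 20*r) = (r + 4)^2*(r^2 - 5*r) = r*(r + 4)^2*(r - 5)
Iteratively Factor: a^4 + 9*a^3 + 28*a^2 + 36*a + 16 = (a + 2)*(a^3 + 7*a^2 + 14*a + 8) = (a + 1)*(a + 2)*(a^2 + 6*a + 8) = (a + 1)*(a + 2)^2*(a + 4)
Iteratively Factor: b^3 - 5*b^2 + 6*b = (b - 3)*(b^2 - 2*b) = (b - 3)*(b - 2)*(b)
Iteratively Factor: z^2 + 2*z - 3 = (z - 1)*(z + 3)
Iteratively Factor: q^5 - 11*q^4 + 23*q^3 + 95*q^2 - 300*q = (q + 3)*(q^4 - 14*q^3 + 65*q^2 - 100*q) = (q - 4)*(q + 3)*(q^3 - 10*q^2 + 25*q) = q*(q - 4)*(q + 3)*(q^2 - 10*q + 25) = q*(q - 5)*(q - 4)*(q + 3)*(q - 5)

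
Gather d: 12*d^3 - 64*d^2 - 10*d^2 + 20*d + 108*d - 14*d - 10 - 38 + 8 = 12*d^3 - 74*d^2 + 114*d - 40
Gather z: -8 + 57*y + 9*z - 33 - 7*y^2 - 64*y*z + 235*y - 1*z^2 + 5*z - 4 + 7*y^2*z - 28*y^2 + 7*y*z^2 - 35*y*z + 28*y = -35*y^2 + 320*y + z^2*(7*y - 1) + z*(7*y^2 - 99*y + 14) - 45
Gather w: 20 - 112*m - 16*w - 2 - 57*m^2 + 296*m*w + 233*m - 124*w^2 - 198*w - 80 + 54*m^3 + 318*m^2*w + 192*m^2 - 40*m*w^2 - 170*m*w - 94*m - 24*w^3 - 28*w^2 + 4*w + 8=54*m^3 + 135*m^2 + 27*m - 24*w^3 + w^2*(-40*m - 152) + w*(318*m^2 + 126*m - 210) - 54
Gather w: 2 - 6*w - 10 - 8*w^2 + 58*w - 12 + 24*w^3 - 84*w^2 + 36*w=24*w^3 - 92*w^2 + 88*w - 20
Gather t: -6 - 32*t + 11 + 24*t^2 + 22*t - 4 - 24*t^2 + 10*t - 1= 0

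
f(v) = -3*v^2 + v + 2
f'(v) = 1 - 6*v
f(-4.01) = -50.25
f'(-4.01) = 25.06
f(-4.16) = -54.08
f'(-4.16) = 25.96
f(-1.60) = -7.28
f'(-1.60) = 10.60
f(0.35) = 1.98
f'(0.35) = -1.10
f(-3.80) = -45.12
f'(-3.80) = 23.80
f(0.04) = 2.04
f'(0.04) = 0.76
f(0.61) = 1.49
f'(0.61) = -2.66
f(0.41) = 1.91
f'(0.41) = -1.46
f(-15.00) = -688.00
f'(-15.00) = 91.00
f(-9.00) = -250.00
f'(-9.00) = 55.00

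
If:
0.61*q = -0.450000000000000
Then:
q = -0.74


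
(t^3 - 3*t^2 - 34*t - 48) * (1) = t^3 - 3*t^2 - 34*t - 48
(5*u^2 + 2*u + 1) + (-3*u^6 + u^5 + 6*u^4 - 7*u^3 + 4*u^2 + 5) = -3*u^6 + u^5 + 6*u^4 - 7*u^3 + 9*u^2 + 2*u + 6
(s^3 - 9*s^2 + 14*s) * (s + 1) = s^4 - 8*s^3 + 5*s^2 + 14*s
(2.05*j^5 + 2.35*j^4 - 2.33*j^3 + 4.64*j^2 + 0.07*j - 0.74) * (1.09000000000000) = 2.2345*j^5 + 2.5615*j^4 - 2.5397*j^3 + 5.0576*j^2 + 0.0763*j - 0.8066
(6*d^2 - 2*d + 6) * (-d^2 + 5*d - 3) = -6*d^4 + 32*d^3 - 34*d^2 + 36*d - 18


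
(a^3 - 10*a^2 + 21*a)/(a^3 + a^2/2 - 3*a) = 2*(a^2 - 10*a + 21)/(2*a^2 + a - 6)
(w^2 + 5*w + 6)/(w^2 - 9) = (w + 2)/(w - 3)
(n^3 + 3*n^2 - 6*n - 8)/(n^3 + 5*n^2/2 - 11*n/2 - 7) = 2*(n + 4)/(2*n + 7)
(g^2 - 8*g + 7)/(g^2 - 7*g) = (g - 1)/g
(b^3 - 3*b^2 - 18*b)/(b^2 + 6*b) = (b^2 - 3*b - 18)/(b + 6)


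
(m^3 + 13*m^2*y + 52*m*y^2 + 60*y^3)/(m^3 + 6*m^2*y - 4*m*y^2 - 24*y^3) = (-m - 5*y)/(-m + 2*y)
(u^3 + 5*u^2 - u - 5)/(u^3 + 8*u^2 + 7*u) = (u^2 + 4*u - 5)/(u*(u + 7))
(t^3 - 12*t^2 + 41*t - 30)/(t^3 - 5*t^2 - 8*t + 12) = (t - 5)/(t + 2)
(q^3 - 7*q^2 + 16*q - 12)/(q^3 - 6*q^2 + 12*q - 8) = (q - 3)/(q - 2)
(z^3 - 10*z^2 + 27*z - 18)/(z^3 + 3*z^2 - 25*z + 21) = (z - 6)/(z + 7)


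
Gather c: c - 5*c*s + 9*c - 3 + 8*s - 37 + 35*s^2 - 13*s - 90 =c*(10 - 5*s) + 35*s^2 - 5*s - 130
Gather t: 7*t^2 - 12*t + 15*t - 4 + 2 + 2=7*t^2 + 3*t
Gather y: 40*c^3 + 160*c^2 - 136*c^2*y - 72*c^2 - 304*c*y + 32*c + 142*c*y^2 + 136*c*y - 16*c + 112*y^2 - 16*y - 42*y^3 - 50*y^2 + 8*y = 40*c^3 + 88*c^2 + 16*c - 42*y^3 + y^2*(142*c + 62) + y*(-136*c^2 - 168*c - 8)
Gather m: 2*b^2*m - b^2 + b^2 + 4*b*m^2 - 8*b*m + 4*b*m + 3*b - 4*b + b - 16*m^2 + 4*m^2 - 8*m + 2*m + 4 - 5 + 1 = m^2*(4*b - 12) + m*(2*b^2 - 4*b - 6)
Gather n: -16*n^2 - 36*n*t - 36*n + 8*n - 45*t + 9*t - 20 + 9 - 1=-16*n^2 + n*(-36*t - 28) - 36*t - 12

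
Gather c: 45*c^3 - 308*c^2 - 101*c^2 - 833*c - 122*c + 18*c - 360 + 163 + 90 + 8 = 45*c^3 - 409*c^2 - 937*c - 99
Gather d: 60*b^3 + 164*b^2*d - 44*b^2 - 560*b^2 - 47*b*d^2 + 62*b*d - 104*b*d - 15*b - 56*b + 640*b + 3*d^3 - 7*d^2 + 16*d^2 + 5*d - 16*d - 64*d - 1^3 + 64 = 60*b^3 - 604*b^2 + 569*b + 3*d^3 + d^2*(9 - 47*b) + d*(164*b^2 - 42*b - 75) + 63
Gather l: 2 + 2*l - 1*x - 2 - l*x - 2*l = -l*x - x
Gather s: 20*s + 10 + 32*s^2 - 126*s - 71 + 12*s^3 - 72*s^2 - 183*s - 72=12*s^3 - 40*s^2 - 289*s - 133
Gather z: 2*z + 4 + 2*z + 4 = 4*z + 8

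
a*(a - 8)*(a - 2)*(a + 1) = a^4 - 9*a^3 + 6*a^2 + 16*a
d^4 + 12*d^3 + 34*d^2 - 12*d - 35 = (d - 1)*(d + 1)*(d + 5)*(d + 7)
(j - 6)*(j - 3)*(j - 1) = j^3 - 10*j^2 + 27*j - 18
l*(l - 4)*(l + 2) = l^3 - 2*l^2 - 8*l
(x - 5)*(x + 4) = x^2 - x - 20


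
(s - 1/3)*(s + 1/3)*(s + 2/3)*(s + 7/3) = s^4 + 3*s^3 + 13*s^2/9 - s/3 - 14/81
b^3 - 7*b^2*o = b^2*(b - 7*o)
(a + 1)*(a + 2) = a^2 + 3*a + 2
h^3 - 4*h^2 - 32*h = h*(h - 8)*(h + 4)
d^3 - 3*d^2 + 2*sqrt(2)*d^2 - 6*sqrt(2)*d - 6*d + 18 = (d - 3)*(d - sqrt(2))*(d + 3*sqrt(2))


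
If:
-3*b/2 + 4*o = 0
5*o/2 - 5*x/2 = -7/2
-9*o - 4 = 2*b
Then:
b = -32/43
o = -12/43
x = 241/215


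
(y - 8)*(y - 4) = y^2 - 12*y + 32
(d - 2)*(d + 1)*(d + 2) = d^3 + d^2 - 4*d - 4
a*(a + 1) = a^2 + a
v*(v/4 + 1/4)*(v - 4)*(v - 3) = v^4/4 - 3*v^3/2 + 5*v^2/4 + 3*v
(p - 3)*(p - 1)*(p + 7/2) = p^3 - p^2/2 - 11*p + 21/2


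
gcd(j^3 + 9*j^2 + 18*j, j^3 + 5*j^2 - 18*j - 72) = j^2 + 9*j + 18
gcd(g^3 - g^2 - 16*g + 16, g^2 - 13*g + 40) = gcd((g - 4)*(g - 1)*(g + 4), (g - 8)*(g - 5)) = 1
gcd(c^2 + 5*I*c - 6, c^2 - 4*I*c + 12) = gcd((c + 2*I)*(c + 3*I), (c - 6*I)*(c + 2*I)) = c + 2*I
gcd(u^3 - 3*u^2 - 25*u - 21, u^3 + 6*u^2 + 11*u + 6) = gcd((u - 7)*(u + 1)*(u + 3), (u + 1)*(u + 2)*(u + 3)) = u^2 + 4*u + 3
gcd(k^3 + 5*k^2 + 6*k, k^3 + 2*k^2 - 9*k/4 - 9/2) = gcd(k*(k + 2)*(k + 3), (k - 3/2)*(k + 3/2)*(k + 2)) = k + 2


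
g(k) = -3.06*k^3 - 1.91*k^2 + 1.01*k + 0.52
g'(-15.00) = -2007.19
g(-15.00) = 9883.12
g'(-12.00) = -1275.07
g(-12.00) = 5001.04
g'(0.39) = -1.88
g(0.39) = 0.44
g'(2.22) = -52.71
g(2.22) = -40.13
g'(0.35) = -1.45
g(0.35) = 0.51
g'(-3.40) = -92.12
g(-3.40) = 95.28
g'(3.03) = -94.85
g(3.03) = -99.08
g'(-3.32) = -87.49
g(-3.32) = 88.09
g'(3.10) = -99.05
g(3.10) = -105.86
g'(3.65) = -135.23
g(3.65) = -170.04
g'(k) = -9.18*k^2 - 3.82*k + 1.01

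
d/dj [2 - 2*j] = -2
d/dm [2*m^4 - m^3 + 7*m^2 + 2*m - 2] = 8*m^3 - 3*m^2 + 14*m + 2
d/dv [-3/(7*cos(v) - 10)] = -21*sin(v)/(7*cos(v) - 10)^2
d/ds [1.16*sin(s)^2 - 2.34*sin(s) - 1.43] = (2.32*sin(s) - 2.34)*cos(s)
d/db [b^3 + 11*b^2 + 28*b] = 3*b^2 + 22*b + 28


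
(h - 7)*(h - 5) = h^2 - 12*h + 35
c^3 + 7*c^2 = c^2*(c + 7)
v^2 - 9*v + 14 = (v - 7)*(v - 2)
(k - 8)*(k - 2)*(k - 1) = k^3 - 11*k^2 + 26*k - 16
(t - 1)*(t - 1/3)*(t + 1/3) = t^3 - t^2 - t/9 + 1/9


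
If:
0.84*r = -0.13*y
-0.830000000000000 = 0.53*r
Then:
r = -1.57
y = 10.12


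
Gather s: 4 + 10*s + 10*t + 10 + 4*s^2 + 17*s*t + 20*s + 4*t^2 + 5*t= 4*s^2 + s*(17*t + 30) + 4*t^2 + 15*t + 14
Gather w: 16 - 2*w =16 - 2*w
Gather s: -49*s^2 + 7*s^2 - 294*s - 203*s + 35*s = -42*s^2 - 462*s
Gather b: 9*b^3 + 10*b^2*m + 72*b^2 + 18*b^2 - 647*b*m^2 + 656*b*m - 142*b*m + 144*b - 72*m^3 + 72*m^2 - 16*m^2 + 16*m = 9*b^3 + b^2*(10*m + 90) + b*(-647*m^2 + 514*m + 144) - 72*m^3 + 56*m^2 + 16*m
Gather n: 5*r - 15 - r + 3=4*r - 12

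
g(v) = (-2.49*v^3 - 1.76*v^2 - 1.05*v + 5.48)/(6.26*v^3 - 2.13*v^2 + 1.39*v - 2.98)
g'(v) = (-18.78*v^2 + 4.26*v - 1.39)*(-2.49*v^3 - 1.76*v^2 - 1.05*v + 5.48)/(6.26*v^3 - 2.13*v^2 + 1.39*v - 2.98)^2 + (-7.47*v^2 - 3.52*v - 1.05)/(6.26*v^3 - 2.13*v^2 + 1.39*v - 2.98) = (7.105427357601e-15*v^5 + 16.3213*v^4 + 6.2238*v^3 - 85.3367*v^2 + 33.8344*v - 4.4882)/(39.1876*v^6 - 26.6676*v^5 + 21.9397*v^4 - 43.231*v^3 + 14.6269*v^2 - 8.2844*v + 8.8804)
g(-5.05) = -0.33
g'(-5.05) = 0.01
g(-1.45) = -0.38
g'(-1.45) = -0.22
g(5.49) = -0.48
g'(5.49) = 0.01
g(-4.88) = -0.33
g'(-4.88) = 0.01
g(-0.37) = -1.40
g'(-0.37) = -1.70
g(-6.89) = -0.34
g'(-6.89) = 0.01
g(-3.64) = -0.31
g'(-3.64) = 0.01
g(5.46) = -0.48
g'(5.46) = 0.01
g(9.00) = -0.45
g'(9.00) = 0.01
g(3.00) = -0.53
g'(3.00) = 0.04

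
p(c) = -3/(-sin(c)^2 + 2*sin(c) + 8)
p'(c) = -3*(2*sin(c)*cos(c) - 2*cos(c))/(-sin(c)^2 + 2*sin(c) + 8)^2 = 6*(1 - sin(c))*cos(c)/((sin(c) - 4)^2*(sin(c) + 2)^2)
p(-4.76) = -0.33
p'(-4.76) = 0.00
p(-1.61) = -0.60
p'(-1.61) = -0.02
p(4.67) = -0.60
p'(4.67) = -0.02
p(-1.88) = -0.58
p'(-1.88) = -0.13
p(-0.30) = -0.41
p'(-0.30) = 0.14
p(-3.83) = -0.34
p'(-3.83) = -0.02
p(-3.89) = -0.34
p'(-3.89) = -0.02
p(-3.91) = -0.34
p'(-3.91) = -0.02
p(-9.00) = -0.43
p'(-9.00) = -0.16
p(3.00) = -0.36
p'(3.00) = -0.07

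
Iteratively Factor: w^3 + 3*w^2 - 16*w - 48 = (w + 4)*(w^2 - w - 12) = (w + 3)*(w + 4)*(w - 4)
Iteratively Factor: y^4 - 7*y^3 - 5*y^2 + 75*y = (y - 5)*(y^3 - 2*y^2 - 15*y) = (y - 5)^2*(y^2 + 3*y) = (y - 5)^2*(y + 3)*(y)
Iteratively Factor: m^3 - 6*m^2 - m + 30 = (m - 3)*(m^2 - 3*m - 10) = (m - 3)*(m + 2)*(m - 5)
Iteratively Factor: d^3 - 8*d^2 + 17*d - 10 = (d - 1)*(d^2 - 7*d + 10) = (d - 5)*(d - 1)*(d - 2)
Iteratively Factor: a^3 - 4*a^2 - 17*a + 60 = (a - 5)*(a^2 + a - 12) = (a - 5)*(a + 4)*(a - 3)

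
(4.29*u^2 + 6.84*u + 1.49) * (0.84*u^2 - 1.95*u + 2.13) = 3.6036*u^4 - 2.6199*u^3 - 2.9487*u^2 + 11.6637*u + 3.1737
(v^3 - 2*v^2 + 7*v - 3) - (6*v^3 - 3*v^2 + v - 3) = -5*v^3 + v^2 + 6*v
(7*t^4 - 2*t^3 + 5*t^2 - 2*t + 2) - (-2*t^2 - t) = 7*t^4 - 2*t^3 + 7*t^2 - t + 2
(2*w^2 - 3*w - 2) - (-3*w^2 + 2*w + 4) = 5*w^2 - 5*w - 6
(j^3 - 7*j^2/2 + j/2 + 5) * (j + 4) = j^4 + j^3/2 - 27*j^2/2 + 7*j + 20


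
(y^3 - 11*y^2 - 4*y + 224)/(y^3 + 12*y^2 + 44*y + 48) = (y^2 - 15*y + 56)/(y^2 + 8*y + 12)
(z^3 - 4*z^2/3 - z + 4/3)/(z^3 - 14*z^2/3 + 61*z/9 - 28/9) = 3*(z + 1)/(3*z - 7)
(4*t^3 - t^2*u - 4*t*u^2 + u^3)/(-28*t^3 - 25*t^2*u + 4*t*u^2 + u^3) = (-t + u)/(7*t + u)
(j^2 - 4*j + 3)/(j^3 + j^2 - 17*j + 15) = 1/(j + 5)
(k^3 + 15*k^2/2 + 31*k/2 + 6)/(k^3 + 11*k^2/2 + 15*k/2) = (2*k^2 + 9*k + 4)/(k*(2*k + 5))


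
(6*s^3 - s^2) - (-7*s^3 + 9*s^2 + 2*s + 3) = 13*s^3 - 10*s^2 - 2*s - 3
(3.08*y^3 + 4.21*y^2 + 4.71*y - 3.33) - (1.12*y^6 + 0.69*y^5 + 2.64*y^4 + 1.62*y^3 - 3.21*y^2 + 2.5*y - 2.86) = -1.12*y^6 - 0.69*y^5 - 2.64*y^4 + 1.46*y^3 + 7.42*y^2 + 2.21*y - 0.47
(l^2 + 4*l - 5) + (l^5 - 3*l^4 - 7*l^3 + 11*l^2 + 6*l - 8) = l^5 - 3*l^4 - 7*l^3 + 12*l^2 + 10*l - 13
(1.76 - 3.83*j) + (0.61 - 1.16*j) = 2.37 - 4.99*j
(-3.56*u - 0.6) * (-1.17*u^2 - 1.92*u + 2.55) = 4.1652*u^3 + 7.5372*u^2 - 7.926*u - 1.53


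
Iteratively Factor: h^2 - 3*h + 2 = (h - 2)*(h - 1)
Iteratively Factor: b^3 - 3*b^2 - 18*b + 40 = (b - 2)*(b^2 - b - 20) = (b - 2)*(b + 4)*(b - 5)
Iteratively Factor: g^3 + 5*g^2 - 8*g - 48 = (g + 4)*(g^2 + g - 12) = (g + 4)^2*(g - 3)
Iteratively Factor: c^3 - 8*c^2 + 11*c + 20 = (c + 1)*(c^2 - 9*c + 20) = (c - 4)*(c + 1)*(c - 5)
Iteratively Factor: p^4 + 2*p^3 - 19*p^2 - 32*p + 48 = (p - 1)*(p^3 + 3*p^2 - 16*p - 48) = (p - 4)*(p - 1)*(p^2 + 7*p + 12) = (p - 4)*(p - 1)*(p + 4)*(p + 3)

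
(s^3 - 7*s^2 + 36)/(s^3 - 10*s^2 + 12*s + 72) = (s - 3)/(s - 6)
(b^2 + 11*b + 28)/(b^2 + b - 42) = (b + 4)/(b - 6)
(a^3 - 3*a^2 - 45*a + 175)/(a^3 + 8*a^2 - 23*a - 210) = (a - 5)/(a + 6)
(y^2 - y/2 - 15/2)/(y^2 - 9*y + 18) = (y + 5/2)/(y - 6)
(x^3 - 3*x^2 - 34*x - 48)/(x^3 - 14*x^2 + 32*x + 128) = (x + 3)/(x - 8)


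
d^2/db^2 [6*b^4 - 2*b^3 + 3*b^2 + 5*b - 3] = 72*b^2 - 12*b + 6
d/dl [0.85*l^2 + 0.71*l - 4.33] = 1.7*l + 0.71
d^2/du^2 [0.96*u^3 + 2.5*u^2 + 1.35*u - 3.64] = 5.76*u + 5.0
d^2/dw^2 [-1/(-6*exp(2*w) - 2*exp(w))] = (-(3*exp(w) + 1)*(12*exp(w) + 1)/2 + (6*exp(w) + 1)^2)*exp(-w)/(3*exp(w) + 1)^3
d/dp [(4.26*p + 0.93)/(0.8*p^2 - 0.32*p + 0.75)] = (-3.408*p^2 - 1.488*p + 3.4926)/(0.64*p^4 - 0.512*p^3 + 1.3024*p^2 - 0.48*p + 0.5625)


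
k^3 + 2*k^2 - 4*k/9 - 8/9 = (k - 2/3)*(k + 2/3)*(k + 2)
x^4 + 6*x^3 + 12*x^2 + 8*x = x*(x + 2)^3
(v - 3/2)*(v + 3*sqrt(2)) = v^2 - 3*v/2 + 3*sqrt(2)*v - 9*sqrt(2)/2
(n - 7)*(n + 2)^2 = n^3 - 3*n^2 - 24*n - 28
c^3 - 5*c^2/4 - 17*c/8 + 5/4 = (c - 2)*(c - 1/2)*(c + 5/4)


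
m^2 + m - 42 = (m - 6)*(m + 7)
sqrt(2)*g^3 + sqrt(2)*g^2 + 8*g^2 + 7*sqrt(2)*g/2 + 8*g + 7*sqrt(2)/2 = (g + 1)*(g + 7*sqrt(2)/2)*(sqrt(2)*g + 1)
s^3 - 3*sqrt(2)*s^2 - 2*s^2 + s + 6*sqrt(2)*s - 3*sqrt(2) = (s - 1)^2*(s - 3*sqrt(2))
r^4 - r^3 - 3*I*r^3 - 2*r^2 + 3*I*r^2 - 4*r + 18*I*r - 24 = (r - 3)*(r + 2)*(r - 4*I)*(r + I)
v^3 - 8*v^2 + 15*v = v*(v - 5)*(v - 3)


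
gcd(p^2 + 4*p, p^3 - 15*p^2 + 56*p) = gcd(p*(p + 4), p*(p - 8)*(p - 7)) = p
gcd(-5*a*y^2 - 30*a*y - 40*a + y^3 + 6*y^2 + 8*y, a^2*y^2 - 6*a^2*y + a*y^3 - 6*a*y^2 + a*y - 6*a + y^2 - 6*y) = 1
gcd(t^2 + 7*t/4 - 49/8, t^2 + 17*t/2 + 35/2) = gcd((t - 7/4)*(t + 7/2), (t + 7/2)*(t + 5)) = t + 7/2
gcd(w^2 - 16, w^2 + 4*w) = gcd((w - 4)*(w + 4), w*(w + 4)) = w + 4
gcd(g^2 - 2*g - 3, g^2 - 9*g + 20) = 1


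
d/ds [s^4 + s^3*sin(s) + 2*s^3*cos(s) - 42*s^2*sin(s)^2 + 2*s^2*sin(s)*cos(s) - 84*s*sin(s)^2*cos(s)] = -2*s^3*sin(s) + s^3*cos(s) + 4*s^3 + 3*s^2*sin(s) - 42*s^2*sin(2*s) + 6*s^2*cos(s) + 2*s^2*cos(2*s) + 21*s*sin(s) + 2*s*sin(2*s) - 63*s*sin(3*s) + 42*s*cos(2*s) - 42*s - 21*cos(s) + 21*cos(3*s)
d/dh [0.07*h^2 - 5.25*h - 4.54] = 0.14*h - 5.25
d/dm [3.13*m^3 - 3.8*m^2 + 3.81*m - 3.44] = 9.39*m^2 - 7.6*m + 3.81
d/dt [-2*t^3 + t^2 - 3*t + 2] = -6*t^2 + 2*t - 3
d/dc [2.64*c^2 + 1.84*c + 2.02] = 5.28*c + 1.84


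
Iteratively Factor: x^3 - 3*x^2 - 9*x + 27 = (x - 3)*(x^2 - 9) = (x - 3)^2*(x + 3)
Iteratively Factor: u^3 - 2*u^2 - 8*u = (u - 4)*(u^2 + 2*u) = (u - 4)*(u + 2)*(u)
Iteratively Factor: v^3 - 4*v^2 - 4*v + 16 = (v - 4)*(v^2 - 4) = (v - 4)*(v + 2)*(v - 2)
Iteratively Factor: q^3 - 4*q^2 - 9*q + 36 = (q - 3)*(q^2 - q - 12) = (q - 3)*(q + 3)*(q - 4)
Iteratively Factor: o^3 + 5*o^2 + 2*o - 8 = (o - 1)*(o^2 + 6*o + 8) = (o - 1)*(o + 2)*(o + 4)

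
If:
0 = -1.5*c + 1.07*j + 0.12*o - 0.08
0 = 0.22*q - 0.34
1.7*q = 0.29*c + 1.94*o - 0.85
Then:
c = 11.9905956112853 - 6.68965517241379*o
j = 16.884012539185 - 9.49017080244924*o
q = 1.55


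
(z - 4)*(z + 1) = z^2 - 3*z - 4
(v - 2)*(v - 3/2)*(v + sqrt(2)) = v^3 - 7*v^2/2 + sqrt(2)*v^2 - 7*sqrt(2)*v/2 + 3*v + 3*sqrt(2)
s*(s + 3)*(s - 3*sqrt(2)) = s^3 - 3*sqrt(2)*s^2 + 3*s^2 - 9*sqrt(2)*s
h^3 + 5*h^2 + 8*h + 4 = (h + 1)*(h + 2)^2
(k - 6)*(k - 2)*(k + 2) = k^3 - 6*k^2 - 4*k + 24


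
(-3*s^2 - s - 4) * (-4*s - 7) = 12*s^3 + 25*s^2 + 23*s + 28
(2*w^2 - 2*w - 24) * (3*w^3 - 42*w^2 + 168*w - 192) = 6*w^5 - 90*w^4 + 348*w^3 + 288*w^2 - 3648*w + 4608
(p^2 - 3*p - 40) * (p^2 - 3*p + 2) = p^4 - 6*p^3 - 29*p^2 + 114*p - 80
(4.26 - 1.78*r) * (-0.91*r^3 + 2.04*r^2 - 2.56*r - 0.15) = 1.6198*r^4 - 7.5078*r^3 + 13.2472*r^2 - 10.6386*r - 0.639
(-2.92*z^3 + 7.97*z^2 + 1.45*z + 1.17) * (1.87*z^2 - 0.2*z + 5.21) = -5.4604*z^5 + 15.4879*z^4 - 14.0957*z^3 + 43.4216*z^2 + 7.3205*z + 6.0957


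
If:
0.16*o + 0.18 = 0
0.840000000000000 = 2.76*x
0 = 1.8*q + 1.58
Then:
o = -1.12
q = -0.88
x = 0.30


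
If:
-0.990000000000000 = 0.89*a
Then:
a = -1.11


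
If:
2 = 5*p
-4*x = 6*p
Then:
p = 2/5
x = -3/5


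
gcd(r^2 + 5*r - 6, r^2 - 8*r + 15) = 1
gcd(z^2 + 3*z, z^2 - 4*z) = z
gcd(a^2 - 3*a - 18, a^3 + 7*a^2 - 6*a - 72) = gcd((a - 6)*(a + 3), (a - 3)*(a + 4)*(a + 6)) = 1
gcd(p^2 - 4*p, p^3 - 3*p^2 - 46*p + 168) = p - 4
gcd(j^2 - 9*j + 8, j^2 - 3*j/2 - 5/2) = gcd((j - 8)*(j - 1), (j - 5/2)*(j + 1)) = 1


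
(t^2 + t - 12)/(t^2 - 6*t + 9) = (t + 4)/(t - 3)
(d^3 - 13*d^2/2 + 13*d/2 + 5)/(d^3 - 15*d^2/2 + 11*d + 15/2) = (d - 2)/(d - 3)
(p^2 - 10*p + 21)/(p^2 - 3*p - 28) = (p - 3)/(p + 4)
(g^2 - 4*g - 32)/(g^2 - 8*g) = (g + 4)/g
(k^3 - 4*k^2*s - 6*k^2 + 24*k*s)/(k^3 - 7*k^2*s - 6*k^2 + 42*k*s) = (-k + 4*s)/(-k + 7*s)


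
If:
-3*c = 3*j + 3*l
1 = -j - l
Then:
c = 1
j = -l - 1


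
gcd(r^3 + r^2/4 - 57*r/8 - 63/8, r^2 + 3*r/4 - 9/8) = r + 3/2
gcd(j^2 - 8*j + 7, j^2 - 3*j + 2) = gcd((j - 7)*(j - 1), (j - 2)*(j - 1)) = j - 1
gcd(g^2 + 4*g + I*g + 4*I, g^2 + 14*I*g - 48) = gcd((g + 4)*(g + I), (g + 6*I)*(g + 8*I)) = 1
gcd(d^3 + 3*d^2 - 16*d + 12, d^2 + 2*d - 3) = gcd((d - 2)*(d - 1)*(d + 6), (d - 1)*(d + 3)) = d - 1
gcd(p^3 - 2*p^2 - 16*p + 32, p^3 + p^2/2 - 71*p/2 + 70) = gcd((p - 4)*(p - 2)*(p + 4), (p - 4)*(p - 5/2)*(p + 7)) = p - 4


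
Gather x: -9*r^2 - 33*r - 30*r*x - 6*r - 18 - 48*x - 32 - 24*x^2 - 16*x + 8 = -9*r^2 - 39*r - 24*x^2 + x*(-30*r - 64) - 42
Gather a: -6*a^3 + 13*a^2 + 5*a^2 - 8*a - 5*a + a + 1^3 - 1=-6*a^3 + 18*a^2 - 12*a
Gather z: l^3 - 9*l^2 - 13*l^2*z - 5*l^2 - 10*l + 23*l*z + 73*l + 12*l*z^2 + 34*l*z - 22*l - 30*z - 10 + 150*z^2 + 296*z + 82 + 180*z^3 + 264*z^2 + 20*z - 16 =l^3 - 14*l^2 + 41*l + 180*z^3 + z^2*(12*l + 414) + z*(-13*l^2 + 57*l + 286) + 56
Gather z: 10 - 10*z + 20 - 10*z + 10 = 40 - 20*z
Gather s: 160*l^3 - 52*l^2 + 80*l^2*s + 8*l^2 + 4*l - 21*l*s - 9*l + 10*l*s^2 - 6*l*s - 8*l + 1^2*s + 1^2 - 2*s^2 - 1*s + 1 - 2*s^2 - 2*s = 160*l^3 - 44*l^2 - 13*l + s^2*(10*l - 4) + s*(80*l^2 - 27*l - 2) + 2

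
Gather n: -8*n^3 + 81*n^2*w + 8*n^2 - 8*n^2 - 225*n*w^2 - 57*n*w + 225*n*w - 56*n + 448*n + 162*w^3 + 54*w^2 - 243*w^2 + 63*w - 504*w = -8*n^3 + 81*n^2*w + n*(-225*w^2 + 168*w + 392) + 162*w^3 - 189*w^2 - 441*w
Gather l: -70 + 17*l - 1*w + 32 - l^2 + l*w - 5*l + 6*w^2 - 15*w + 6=-l^2 + l*(w + 12) + 6*w^2 - 16*w - 32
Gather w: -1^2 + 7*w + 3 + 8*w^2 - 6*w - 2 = 8*w^2 + w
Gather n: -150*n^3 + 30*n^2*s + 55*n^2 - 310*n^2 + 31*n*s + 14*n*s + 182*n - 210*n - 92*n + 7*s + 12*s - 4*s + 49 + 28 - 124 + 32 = -150*n^3 + n^2*(30*s - 255) + n*(45*s - 120) + 15*s - 15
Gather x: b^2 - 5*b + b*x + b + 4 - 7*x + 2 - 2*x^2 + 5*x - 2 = b^2 - 4*b - 2*x^2 + x*(b - 2) + 4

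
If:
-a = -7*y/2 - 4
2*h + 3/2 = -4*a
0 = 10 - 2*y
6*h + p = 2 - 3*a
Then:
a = 43/2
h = -175/4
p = 200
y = 5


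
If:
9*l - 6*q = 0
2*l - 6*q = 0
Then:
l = 0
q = 0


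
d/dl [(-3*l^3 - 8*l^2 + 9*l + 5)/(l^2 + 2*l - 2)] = (-3*l^4 - 12*l^3 - 7*l^2 + 22*l - 28)/(l^4 + 4*l^3 - 8*l + 4)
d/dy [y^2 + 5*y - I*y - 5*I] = 2*y + 5 - I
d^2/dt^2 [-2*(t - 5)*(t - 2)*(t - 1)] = 32 - 12*t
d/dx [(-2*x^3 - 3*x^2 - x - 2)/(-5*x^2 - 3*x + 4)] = 2*(5*x^4 + 6*x^3 - 10*x^2 - 22*x - 5)/(25*x^4 + 30*x^3 - 31*x^2 - 24*x + 16)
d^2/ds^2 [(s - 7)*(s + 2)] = 2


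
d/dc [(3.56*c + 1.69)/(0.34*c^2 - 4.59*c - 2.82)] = (1.2104*c^2 - 16.3404*c - (0.68*c - 4.59)*(3.56*c + 1.69) - 10.0392)/(-0.34*c^2 + 4.59*c + 2.82)^2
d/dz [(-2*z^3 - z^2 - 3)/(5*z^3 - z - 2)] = (2*z*(3*z + 1)*(-5*z^3 + z + 2) + (15*z^2 - 1)*(2*z^3 + z^2 + 3))/(-5*z^3 + z + 2)^2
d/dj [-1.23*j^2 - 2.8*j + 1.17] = -2.46*j - 2.8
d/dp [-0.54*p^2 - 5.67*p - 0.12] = -1.08*p - 5.67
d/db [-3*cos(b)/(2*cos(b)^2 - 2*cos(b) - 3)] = 3*(2*sin(b)^2 - 5)*sin(b)/(2*cos(b) - cos(2*b) + 2)^2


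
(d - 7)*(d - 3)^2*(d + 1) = d^4 - 12*d^3 + 38*d^2 - 12*d - 63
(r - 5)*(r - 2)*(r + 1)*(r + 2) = r^4 - 4*r^3 - 9*r^2 + 16*r + 20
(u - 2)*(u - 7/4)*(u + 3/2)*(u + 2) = u^4 - u^3/4 - 53*u^2/8 + u + 21/2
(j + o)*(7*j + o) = 7*j^2 + 8*j*o + o^2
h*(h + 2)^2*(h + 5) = h^4 + 9*h^3 + 24*h^2 + 20*h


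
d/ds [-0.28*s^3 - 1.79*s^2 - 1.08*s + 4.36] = -0.84*s^2 - 3.58*s - 1.08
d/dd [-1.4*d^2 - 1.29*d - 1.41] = -2.8*d - 1.29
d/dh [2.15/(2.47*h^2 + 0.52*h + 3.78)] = (-10.621*h - 1.118)/(2.47*h^2 + 0.52*h + 3.78)^2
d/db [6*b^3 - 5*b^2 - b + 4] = 18*b^2 - 10*b - 1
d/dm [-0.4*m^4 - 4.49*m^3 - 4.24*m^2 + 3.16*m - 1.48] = -1.6*m^3 - 13.47*m^2 - 8.48*m + 3.16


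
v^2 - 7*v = v*(v - 7)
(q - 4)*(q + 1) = q^2 - 3*q - 4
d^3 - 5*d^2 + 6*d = d*(d - 3)*(d - 2)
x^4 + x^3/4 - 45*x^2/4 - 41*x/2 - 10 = (x - 4)*(x + 1)*(x + 5/4)*(x + 2)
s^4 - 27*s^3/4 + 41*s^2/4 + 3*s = s*(s - 4)*(s - 3)*(s + 1/4)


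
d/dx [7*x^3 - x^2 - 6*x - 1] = 21*x^2 - 2*x - 6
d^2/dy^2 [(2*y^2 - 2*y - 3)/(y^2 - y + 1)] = 30*y*(1 - y)/(y^6 - 3*y^5 + 6*y^4 - 7*y^3 + 6*y^2 - 3*y + 1)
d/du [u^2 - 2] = 2*u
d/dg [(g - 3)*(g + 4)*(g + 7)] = 3*g^2 + 16*g - 5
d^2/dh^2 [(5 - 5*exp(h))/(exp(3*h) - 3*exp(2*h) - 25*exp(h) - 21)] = (-20*exp(6*h) + 90*exp(5*h) - 710*exp(4*h) - 1060*exp(3*h) + 3960*exp(2*h) + 4490*exp(h) - 4830)*exp(h)/(exp(9*h) - 9*exp(8*h) - 48*exp(7*h) + 360*exp(6*h) + 1578*exp(5*h) - 3042*exp(4*h) - 23752*exp(3*h) - 43344*exp(2*h) - 33075*exp(h) - 9261)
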